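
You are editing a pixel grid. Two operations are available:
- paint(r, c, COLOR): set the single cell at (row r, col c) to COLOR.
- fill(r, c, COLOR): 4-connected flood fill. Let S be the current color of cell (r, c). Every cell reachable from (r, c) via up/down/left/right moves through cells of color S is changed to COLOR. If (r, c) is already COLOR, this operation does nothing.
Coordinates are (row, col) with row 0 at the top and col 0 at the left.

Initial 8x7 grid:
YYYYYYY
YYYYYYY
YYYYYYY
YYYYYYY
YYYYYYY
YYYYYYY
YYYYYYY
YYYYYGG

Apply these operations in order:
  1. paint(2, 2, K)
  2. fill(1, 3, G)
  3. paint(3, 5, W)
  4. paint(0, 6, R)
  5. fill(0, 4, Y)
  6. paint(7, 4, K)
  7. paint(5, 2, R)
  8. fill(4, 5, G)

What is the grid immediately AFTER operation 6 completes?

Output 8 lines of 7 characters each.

Answer: YYYYYYR
YYYYYYY
YYKYYYY
YYYYYWY
YYYYYYY
YYYYYYY
YYYYYYY
YYYYKYY

Derivation:
After op 1 paint(2,2,K):
YYYYYYY
YYYYYYY
YYKYYYY
YYYYYYY
YYYYYYY
YYYYYYY
YYYYYYY
YYYYYGG
After op 2 fill(1,3,G) [53 cells changed]:
GGGGGGG
GGGGGGG
GGKGGGG
GGGGGGG
GGGGGGG
GGGGGGG
GGGGGGG
GGGGGGG
After op 3 paint(3,5,W):
GGGGGGG
GGGGGGG
GGKGGGG
GGGGGWG
GGGGGGG
GGGGGGG
GGGGGGG
GGGGGGG
After op 4 paint(0,6,R):
GGGGGGR
GGGGGGG
GGKGGGG
GGGGGWG
GGGGGGG
GGGGGGG
GGGGGGG
GGGGGGG
After op 5 fill(0,4,Y) [53 cells changed]:
YYYYYYR
YYYYYYY
YYKYYYY
YYYYYWY
YYYYYYY
YYYYYYY
YYYYYYY
YYYYYYY
After op 6 paint(7,4,K):
YYYYYYR
YYYYYYY
YYKYYYY
YYYYYWY
YYYYYYY
YYYYYYY
YYYYYYY
YYYYKYY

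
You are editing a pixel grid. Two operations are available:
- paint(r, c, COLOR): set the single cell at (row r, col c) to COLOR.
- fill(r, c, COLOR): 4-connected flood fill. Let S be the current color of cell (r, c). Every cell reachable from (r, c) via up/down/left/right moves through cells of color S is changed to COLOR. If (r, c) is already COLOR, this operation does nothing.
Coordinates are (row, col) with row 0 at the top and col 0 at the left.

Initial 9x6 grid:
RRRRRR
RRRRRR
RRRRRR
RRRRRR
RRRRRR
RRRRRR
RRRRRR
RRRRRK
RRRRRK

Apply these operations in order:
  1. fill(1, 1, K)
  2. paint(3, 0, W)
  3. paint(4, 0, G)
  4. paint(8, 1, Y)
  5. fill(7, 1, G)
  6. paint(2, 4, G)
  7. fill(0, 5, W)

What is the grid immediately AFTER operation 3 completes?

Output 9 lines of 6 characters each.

Answer: KKKKKK
KKKKKK
KKKKKK
WKKKKK
GKKKKK
KKKKKK
KKKKKK
KKKKKK
KKKKKK

Derivation:
After op 1 fill(1,1,K) [52 cells changed]:
KKKKKK
KKKKKK
KKKKKK
KKKKKK
KKKKKK
KKKKKK
KKKKKK
KKKKKK
KKKKKK
After op 2 paint(3,0,W):
KKKKKK
KKKKKK
KKKKKK
WKKKKK
KKKKKK
KKKKKK
KKKKKK
KKKKKK
KKKKKK
After op 3 paint(4,0,G):
KKKKKK
KKKKKK
KKKKKK
WKKKKK
GKKKKK
KKKKKK
KKKKKK
KKKKKK
KKKKKK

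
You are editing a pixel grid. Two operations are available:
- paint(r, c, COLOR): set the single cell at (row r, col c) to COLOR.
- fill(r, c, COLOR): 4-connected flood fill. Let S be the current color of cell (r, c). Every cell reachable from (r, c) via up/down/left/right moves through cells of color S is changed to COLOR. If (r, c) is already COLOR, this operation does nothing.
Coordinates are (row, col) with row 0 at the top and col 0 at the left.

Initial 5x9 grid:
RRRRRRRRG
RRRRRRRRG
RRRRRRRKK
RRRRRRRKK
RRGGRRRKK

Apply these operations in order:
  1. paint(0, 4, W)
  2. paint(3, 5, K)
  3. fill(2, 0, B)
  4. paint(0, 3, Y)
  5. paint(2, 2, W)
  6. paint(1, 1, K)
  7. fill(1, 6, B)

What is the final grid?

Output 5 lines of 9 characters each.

Answer: BBBYWBBBG
BKBBBBBBG
BBWBBBBKK
BBBBBKBKK
BBGGBBBKK

Derivation:
After op 1 paint(0,4,W):
RRRRWRRRG
RRRRRRRRG
RRRRRRRKK
RRRRRRRKK
RRGGRRRKK
After op 2 paint(3,5,K):
RRRRWRRRG
RRRRRRRRG
RRRRRRRKK
RRRRRKRKK
RRGGRRRKK
After op 3 fill(2,0,B) [33 cells changed]:
BBBBWBBBG
BBBBBBBBG
BBBBBBBKK
BBBBBKBKK
BBGGBBBKK
After op 4 paint(0,3,Y):
BBBYWBBBG
BBBBBBBBG
BBBBBBBKK
BBBBBKBKK
BBGGBBBKK
After op 5 paint(2,2,W):
BBBYWBBBG
BBBBBBBBG
BBWBBBBKK
BBBBBKBKK
BBGGBBBKK
After op 6 paint(1,1,K):
BBBYWBBBG
BKBBBBBBG
BBWBBBBKK
BBBBBKBKK
BBGGBBBKK
After op 7 fill(1,6,B) [0 cells changed]:
BBBYWBBBG
BKBBBBBBG
BBWBBBBKK
BBBBBKBKK
BBGGBBBKK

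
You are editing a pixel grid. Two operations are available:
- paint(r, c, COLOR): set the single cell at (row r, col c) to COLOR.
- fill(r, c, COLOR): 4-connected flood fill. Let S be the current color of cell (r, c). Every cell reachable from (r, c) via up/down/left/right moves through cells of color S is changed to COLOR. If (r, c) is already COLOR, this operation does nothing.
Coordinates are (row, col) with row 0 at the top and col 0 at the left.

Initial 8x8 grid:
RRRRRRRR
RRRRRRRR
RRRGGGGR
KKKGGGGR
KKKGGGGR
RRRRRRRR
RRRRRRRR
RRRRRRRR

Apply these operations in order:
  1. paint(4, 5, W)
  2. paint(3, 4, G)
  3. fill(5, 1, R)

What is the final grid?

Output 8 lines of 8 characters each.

Answer: RRRRRRRR
RRRRRRRR
RRRGGGGR
KKKGGGGR
KKKGGWGR
RRRRRRRR
RRRRRRRR
RRRRRRRR

Derivation:
After op 1 paint(4,5,W):
RRRRRRRR
RRRRRRRR
RRRGGGGR
KKKGGGGR
KKKGGWGR
RRRRRRRR
RRRRRRRR
RRRRRRRR
After op 2 paint(3,4,G):
RRRRRRRR
RRRRRRRR
RRRGGGGR
KKKGGGGR
KKKGGWGR
RRRRRRRR
RRRRRRRR
RRRRRRRR
After op 3 fill(5,1,R) [0 cells changed]:
RRRRRRRR
RRRRRRRR
RRRGGGGR
KKKGGGGR
KKKGGWGR
RRRRRRRR
RRRRRRRR
RRRRRRRR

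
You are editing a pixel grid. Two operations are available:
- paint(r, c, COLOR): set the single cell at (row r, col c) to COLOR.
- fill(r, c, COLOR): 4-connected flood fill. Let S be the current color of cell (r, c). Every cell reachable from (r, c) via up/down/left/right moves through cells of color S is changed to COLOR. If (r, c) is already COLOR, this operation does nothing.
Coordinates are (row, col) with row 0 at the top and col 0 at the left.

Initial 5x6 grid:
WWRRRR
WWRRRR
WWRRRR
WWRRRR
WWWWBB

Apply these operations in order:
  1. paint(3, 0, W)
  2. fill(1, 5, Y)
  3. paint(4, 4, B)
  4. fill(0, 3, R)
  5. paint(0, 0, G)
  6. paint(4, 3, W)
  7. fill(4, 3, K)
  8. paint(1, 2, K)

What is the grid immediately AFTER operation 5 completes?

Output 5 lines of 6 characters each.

Answer: GWRRRR
WWRRRR
WWRRRR
WWRRRR
WWWWBB

Derivation:
After op 1 paint(3,0,W):
WWRRRR
WWRRRR
WWRRRR
WWRRRR
WWWWBB
After op 2 fill(1,5,Y) [16 cells changed]:
WWYYYY
WWYYYY
WWYYYY
WWYYYY
WWWWBB
After op 3 paint(4,4,B):
WWYYYY
WWYYYY
WWYYYY
WWYYYY
WWWWBB
After op 4 fill(0,3,R) [16 cells changed]:
WWRRRR
WWRRRR
WWRRRR
WWRRRR
WWWWBB
After op 5 paint(0,0,G):
GWRRRR
WWRRRR
WWRRRR
WWRRRR
WWWWBB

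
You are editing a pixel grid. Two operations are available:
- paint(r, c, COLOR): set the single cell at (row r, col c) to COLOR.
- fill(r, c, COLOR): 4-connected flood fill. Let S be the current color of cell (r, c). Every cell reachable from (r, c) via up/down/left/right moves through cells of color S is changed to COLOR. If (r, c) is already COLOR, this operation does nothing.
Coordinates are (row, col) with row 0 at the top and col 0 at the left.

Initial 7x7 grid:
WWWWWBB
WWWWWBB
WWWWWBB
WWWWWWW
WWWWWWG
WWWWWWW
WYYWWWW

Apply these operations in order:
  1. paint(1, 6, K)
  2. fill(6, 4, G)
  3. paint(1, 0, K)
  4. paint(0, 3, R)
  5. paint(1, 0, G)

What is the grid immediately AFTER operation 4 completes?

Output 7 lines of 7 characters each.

Answer: GGGRGBB
KGGGGBK
GGGGGBB
GGGGGGG
GGGGGGG
GGGGGGG
GYYGGGG

Derivation:
After op 1 paint(1,6,K):
WWWWWBB
WWWWWBK
WWWWWBB
WWWWWWW
WWWWWWG
WWWWWWW
WYYWWWW
After op 2 fill(6,4,G) [40 cells changed]:
GGGGGBB
GGGGGBK
GGGGGBB
GGGGGGG
GGGGGGG
GGGGGGG
GYYGGGG
After op 3 paint(1,0,K):
GGGGGBB
KGGGGBK
GGGGGBB
GGGGGGG
GGGGGGG
GGGGGGG
GYYGGGG
After op 4 paint(0,3,R):
GGGRGBB
KGGGGBK
GGGGGBB
GGGGGGG
GGGGGGG
GGGGGGG
GYYGGGG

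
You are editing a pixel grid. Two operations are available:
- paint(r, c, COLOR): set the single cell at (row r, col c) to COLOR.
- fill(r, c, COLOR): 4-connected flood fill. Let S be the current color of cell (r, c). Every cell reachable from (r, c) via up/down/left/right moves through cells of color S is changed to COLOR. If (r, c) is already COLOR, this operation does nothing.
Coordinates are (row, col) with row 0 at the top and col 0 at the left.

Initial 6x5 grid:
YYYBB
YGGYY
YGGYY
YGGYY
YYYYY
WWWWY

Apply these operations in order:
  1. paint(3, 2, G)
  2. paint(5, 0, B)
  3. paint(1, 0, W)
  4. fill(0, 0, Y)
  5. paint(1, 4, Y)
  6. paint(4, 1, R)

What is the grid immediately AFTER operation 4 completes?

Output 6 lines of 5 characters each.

After op 1 paint(3,2,G):
YYYBB
YGGYY
YGGYY
YGGYY
YYYYY
WWWWY
After op 2 paint(5,0,B):
YYYBB
YGGYY
YGGYY
YGGYY
YYYYY
BWWWY
After op 3 paint(1,0,W):
YYYBB
WGGYY
YGGYY
YGGYY
YYYYY
BWWWY
After op 4 fill(0,0,Y) [0 cells changed]:
YYYBB
WGGYY
YGGYY
YGGYY
YYYYY
BWWWY

Answer: YYYBB
WGGYY
YGGYY
YGGYY
YYYYY
BWWWY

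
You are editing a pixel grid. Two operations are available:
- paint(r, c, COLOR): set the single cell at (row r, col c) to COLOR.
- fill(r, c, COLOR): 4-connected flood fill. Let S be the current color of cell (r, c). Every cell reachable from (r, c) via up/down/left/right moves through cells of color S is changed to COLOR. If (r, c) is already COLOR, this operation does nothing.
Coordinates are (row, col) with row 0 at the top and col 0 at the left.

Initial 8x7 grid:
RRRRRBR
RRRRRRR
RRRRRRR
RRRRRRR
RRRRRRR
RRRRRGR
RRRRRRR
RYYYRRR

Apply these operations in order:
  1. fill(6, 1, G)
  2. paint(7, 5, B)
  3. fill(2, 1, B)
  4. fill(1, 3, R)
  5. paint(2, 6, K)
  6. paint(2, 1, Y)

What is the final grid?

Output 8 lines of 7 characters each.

Answer: RRRRRRR
RRRRRRR
RYRRRRK
RRRRRRR
RRRRRRR
RRRRRRR
RRRRRRR
RYYYRRR

Derivation:
After op 1 fill(6,1,G) [51 cells changed]:
GGGGGBG
GGGGGGG
GGGGGGG
GGGGGGG
GGGGGGG
GGGGGGG
GGGGGGG
GYYYGGG
After op 2 paint(7,5,B):
GGGGGBG
GGGGGGG
GGGGGGG
GGGGGGG
GGGGGGG
GGGGGGG
GGGGGGG
GYYYGBG
After op 3 fill(2,1,B) [51 cells changed]:
BBBBBBB
BBBBBBB
BBBBBBB
BBBBBBB
BBBBBBB
BBBBBBB
BBBBBBB
BYYYBBB
After op 4 fill(1,3,R) [53 cells changed]:
RRRRRRR
RRRRRRR
RRRRRRR
RRRRRRR
RRRRRRR
RRRRRRR
RRRRRRR
RYYYRRR
After op 5 paint(2,6,K):
RRRRRRR
RRRRRRR
RRRRRRK
RRRRRRR
RRRRRRR
RRRRRRR
RRRRRRR
RYYYRRR
After op 6 paint(2,1,Y):
RRRRRRR
RRRRRRR
RYRRRRK
RRRRRRR
RRRRRRR
RRRRRRR
RRRRRRR
RYYYRRR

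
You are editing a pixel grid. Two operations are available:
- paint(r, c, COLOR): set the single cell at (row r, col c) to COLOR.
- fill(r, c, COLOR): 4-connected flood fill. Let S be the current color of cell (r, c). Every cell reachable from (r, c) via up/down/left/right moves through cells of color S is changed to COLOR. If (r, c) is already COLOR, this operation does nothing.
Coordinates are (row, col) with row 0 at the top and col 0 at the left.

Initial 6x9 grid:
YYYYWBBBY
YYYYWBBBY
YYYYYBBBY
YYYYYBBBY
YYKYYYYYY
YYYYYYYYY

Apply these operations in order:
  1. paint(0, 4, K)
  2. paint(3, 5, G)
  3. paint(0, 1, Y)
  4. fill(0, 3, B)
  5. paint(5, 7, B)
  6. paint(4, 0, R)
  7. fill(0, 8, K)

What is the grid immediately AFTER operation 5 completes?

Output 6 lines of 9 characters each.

Answer: BBBBKBBBB
BBBBWBBBB
BBBBBBBBB
BBBBBGBBB
BBKBBBBBB
BBBBBBBBB

Derivation:
After op 1 paint(0,4,K):
YYYYKBBBY
YYYYWBBBY
YYYYYBBBY
YYYYYBBBY
YYKYYYYYY
YYYYYYYYY
After op 2 paint(3,5,G):
YYYYKBBBY
YYYYWBBBY
YYYYYBBBY
YYYYYGBBY
YYKYYYYYY
YYYYYYYYY
After op 3 paint(0,1,Y):
YYYYKBBBY
YYYYWBBBY
YYYYYBBBY
YYYYYGBBY
YYKYYYYYY
YYYYYYYYY
After op 4 fill(0,3,B) [39 cells changed]:
BBBBKBBBB
BBBBWBBBB
BBBBBBBBB
BBBBBGBBB
BBKBBBBBB
BBBBBBBBB
After op 5 paint(5,7,B):
BBBBKBBBB
BBBBWBBBB
BBBBBBBBB
BBBBBGBBB
BBKBBBBBB
BBBBBBBBB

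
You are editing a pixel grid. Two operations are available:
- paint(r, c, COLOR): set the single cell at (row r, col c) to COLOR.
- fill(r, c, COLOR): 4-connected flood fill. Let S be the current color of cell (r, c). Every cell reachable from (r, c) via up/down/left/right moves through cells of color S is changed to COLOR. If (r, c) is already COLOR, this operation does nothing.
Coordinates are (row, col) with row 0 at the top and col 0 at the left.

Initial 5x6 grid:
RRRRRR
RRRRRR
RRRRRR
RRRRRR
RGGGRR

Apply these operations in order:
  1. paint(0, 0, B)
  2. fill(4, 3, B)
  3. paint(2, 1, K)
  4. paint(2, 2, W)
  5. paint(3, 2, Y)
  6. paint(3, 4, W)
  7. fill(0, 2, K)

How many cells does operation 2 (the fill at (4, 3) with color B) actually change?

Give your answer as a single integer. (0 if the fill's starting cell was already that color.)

After op 1 paint(0,0,B):
BRRRRR
RRRRRR
RRRRRR
RRRRRR
RGGGRR
After op 2 fill(4,3,B) [3 cells changed]:
BRRRRR
RRRRRR
RRRRRR
RRRRRR
RBBBRR

Answer: 3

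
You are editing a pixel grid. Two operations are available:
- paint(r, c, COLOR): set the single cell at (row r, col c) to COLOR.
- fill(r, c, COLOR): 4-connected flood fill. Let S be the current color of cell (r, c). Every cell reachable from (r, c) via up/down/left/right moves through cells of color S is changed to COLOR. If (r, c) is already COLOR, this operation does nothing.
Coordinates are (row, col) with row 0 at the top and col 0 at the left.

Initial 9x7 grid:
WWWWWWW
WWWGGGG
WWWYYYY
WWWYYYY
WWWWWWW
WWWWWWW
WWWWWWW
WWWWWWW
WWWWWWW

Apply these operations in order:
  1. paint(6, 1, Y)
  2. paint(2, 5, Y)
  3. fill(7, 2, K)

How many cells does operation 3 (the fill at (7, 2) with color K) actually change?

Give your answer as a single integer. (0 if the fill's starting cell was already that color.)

After op 1 paint(6,1,Y):
WWWWWWW
WWWGGGG
WWWYYYY
WWWYYYY
WWWWWWW
WWWWWWW
WYWWWWW
WWWWWWW
WWWWWWW
After op 2 paint(2,5,Y):
WWWWWWW
WWWGGGG
WWWYYYY
WWWYYYY
WWWWWWW
WWWWWWW
WYWWWWW
WWWWWWW
WWWWWWW
After op 3 fill(7,2,K) [50 cells changed]:
KKKKKKK
KKKGGGG
KKKYYYY
KKKYYYY
KKKKKKK
KKKKKKK
KYKKKKK
KKKKKKK
KKKKKKK

Answer: 50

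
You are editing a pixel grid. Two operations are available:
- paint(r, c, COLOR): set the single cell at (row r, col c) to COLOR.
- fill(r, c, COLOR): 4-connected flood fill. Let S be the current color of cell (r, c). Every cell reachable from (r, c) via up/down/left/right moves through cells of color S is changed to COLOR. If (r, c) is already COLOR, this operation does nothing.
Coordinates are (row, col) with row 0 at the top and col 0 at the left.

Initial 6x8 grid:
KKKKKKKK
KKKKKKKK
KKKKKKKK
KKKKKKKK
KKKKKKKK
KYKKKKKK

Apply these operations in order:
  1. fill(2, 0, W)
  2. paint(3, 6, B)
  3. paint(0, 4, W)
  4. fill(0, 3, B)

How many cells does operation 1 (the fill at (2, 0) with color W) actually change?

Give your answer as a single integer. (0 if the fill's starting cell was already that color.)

Answer: 47

Derivation:
After op 1 fill(2,0,W) [47 cells changed]:
WWWWWWWW
WWWWWWWW
WWWWWWWW
WWWWWWWW
WWWWWWWW
WYWWWWWW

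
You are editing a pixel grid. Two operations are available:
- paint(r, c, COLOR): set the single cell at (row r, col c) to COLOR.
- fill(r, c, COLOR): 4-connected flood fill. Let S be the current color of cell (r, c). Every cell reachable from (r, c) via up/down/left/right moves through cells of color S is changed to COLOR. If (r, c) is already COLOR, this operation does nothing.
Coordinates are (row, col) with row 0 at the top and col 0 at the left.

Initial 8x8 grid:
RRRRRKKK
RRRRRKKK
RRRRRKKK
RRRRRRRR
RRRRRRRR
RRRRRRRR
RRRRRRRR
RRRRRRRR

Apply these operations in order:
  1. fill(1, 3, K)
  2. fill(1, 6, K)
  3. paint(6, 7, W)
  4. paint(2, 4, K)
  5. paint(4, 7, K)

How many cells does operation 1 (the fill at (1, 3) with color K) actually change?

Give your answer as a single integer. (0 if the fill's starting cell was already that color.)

After op 1 fill(1,3,K) [55 cells changed]:
KKKKKKKK
KKKKKKKK
KKKKKKKK
KKKKKKKK
KKKKKKKK
KKKKKKKK
KKKKKKKK
KKKKKKKK

Answer: 55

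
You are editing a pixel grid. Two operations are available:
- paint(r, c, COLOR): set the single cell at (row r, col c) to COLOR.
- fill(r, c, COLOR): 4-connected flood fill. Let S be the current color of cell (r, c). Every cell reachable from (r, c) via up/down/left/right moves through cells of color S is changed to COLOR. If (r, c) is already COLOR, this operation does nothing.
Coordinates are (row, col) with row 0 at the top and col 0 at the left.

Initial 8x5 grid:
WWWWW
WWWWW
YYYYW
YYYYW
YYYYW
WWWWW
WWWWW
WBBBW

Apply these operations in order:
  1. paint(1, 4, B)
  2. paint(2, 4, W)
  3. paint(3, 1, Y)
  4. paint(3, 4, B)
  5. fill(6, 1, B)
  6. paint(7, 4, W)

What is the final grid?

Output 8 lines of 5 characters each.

Answer: WWWWW
WWWWB
YYYYW
YYYYB
YYYYB
BBBBB
BBBBB
BBBBW

Derivation:
After op 1 paint(1,4,B):
WWWWW
WWWWB
YYYYW
YYYYW
YYYYW
WWWWW
WWWWW
WBBBW
After op 2 paint(2,4,W):
WWWWW
WWWWB
YYYYW
YYYYW
YYYYW
WWWWW
WWWWW
WBBBW
After op 3 paint(3,1,Y):
WWWWW
WWWWB
YYYYW
YYYYW
YYYYW
WWWWW
WWWWW
WBBBW
After op 4 paint(3,4,B):
WWWWW
WWWWB
YYYYW
YYYYB
YYYYW
WWWWW
WWWWW
WBBBW
After op 5 fill(6,1,B) [13 cells changed]:
WWWWW
WWWWB
YYYYW
YYYYB
YYYYB
BBBBB
BBBBB
BBBBB
After op 6 paint(7,4,W):
WWWWW
WWWWB
YYYYW
YYYYB
YYYYB
BBBBB
BBBBB
BBBBW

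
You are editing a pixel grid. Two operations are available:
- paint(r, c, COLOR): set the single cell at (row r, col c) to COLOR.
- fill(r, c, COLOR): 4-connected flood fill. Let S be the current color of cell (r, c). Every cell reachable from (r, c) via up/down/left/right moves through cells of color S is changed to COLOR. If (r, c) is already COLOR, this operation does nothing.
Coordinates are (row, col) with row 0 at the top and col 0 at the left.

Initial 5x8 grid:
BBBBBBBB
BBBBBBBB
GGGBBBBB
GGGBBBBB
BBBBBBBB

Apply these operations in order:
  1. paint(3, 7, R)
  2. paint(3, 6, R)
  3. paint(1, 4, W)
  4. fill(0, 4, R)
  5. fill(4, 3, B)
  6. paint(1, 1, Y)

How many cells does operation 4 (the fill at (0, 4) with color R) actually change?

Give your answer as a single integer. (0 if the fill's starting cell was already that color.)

After op 1 paint(3,7,R):
BBBBBBBB
BBBBBBBB
GGGBBBBB
GGGBBBBR
BBBBBBBB
After op 2 paint(3,6,R):
BBBBBBBB
BBBBBBBB
GGGBBBBB
GGGBBBRR
BBBBBBBB
After op 3 paint(1,4,W):
BBBBBBBB
BBBBWBBB
GGGBBBBB
GGGBBBRR
BBBBBBBB
After op 4 fill(0,4,R) [31 cells changed]:
RRRRRRRR
RRRRWRRR
GGGRRRRR
GGGRRRRR
RRRRRRRR

Answer: 31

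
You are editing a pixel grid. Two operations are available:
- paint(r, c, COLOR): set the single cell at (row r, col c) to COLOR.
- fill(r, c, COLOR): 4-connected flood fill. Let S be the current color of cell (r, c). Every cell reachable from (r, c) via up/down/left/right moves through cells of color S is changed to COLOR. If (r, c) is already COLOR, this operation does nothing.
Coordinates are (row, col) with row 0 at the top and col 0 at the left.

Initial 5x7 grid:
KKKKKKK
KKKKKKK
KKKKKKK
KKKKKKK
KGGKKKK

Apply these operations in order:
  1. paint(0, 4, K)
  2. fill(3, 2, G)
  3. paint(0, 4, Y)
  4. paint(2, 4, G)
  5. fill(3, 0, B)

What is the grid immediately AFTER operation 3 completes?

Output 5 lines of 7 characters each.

Answer: GGGGYGG
GGGGGGG
GGGGGGG
GGGGGGG
GGGGGGG

Derivation:
After op 1 paint(0,4,K):
KKKKKKK
KKKKKKK
KKKKKKK
KKKKKKK
KGGKKKK
After op 2 fill(3,2,G) [33 cells changed]:
GGGGGGG
GGGGGGG
GGGGGGG
GGGGGGG
GGGGGGG
After op 3 paint(0,4,Y):
GGGGYGG
GGGGGGG
GGGGGGG
GGGGGGG
GGGGGGG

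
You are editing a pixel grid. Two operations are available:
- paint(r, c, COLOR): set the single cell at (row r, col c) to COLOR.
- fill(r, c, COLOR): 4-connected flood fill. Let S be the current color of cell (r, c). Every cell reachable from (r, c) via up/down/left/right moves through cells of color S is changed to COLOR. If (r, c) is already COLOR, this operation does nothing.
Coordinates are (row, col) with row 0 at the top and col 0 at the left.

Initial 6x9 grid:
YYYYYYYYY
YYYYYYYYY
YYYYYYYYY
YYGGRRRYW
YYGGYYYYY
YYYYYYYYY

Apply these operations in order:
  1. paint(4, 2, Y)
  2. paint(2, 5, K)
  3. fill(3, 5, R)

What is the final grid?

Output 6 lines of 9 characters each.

After op 1 paint(4,2,Y):
YYYYYYYYY
YYYYYYYYY
YYYYYYYYY
YYGGRRRYW
YYYGYYYYY
YYYYYYYYY
After op 2 paint(2,5,K):
YYYYYYYYY
YYYYYYYYY
YYYYYKYYY
YYGGRRRYW
YYYGYYYYY
YYYYYYYYY
After op 3 fill(3,5,R) [0 cells changed]:
YYYYYYYYY
YYYYYYYYY
YYYYYKYYY
YYGGRRRYW
YYYGYYYYY
YYYYYYYYY

Answer: YYYYYYYYY
YYYYYYYYY
YYYYYKYYY
YYGGRRRYW
YYYGYYYYY
YYYYYYYYY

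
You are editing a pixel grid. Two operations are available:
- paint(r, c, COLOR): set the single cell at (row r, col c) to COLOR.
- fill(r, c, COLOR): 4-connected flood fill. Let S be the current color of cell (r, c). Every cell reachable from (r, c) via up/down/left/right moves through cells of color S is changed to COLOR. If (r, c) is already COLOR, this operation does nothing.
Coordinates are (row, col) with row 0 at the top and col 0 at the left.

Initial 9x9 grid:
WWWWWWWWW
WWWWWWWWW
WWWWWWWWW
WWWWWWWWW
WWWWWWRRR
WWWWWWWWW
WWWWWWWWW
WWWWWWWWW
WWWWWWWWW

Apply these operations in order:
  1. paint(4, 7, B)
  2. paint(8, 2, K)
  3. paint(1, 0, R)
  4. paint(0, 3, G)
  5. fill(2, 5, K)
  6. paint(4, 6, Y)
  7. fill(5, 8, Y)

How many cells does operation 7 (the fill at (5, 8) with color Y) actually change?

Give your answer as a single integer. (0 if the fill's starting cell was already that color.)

Answer: 76

Derivation:
After op 1 paint(4,7,B):
WWWWWWWWW
WWWWWWWWW
WWWWWWWWW
WWWWWWWWW
WWWWWWRBR
WWWWWWWWW
WWWWWWWWW
WWWWWWWWW
WWWWWWWWW
After op 2 paint(8,2,K):
WWWWWWWWW
WWWWWWWWW
WWWWWWWWW
WWWWWWWWW
WWWWWWRBR
WWWWWWWWW
WWWWWWWWW
WWWWWWWWW
WWKWWWWWW
After op 3 paint(1,0,R):
WWWWWWWWW
RWWWWWWWW
WWWWWWWWW
WWWWWWWWW
WWWWWWRBR
WWWWWWWWW
WWWWWWWWW
WWWWWWWWW
WWKWWWWWW
After op 4 paint(0,3,G):
WWWGWWWWW
RWWWWWWWW
WWWWWWWWW
WWWWWWWWW
WWWWWWRBR
WWWWWWWWW
WWWWWWWWW
WWWWWWWWW
WWKWWWWWW
After op 5 fill(2,5,K) [75 cells changed]:
KKKGKKKKK
RKKKKKKKK
KKKKKKKKK
KKKKKKKKK
KKKKKKRBR
KKKKKKKKK
KKKKKKKKK
KKKKKKKKK
KKKKKKKKK
After op 6 paint(4,6,Y):
KKKGKKKKK
RKKKKKKKK
KKKKKKKKK
KKKKKKKKK
KKKKKKYBR
KKKKKKKKK
KKKKKKKKK
KKKKKKKKK
KKKKKKKKK
After op 7 fill(5,8,Y) [76 cells changed]:
YYYGYYYYY
RYYYYYYYY
YYYYYYYYY
YYYYYYYYY
YYYYYYYBR
YYYYYYYYY
YYYYYYYYY
YYYYYYYYY
YYYYYYYYY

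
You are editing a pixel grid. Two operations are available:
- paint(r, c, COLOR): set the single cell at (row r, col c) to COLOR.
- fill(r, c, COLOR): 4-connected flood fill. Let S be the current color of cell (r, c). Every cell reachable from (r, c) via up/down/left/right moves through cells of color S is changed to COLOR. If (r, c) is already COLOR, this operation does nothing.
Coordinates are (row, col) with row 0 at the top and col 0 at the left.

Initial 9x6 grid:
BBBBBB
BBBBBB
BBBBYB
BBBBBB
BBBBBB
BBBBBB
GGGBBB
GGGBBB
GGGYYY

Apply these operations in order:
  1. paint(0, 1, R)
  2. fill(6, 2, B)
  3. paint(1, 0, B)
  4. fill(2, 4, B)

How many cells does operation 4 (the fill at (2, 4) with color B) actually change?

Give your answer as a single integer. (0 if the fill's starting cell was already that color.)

After op 1 paint(0,1,R):
BRBBBB
BBBBBB
BBBBYB
BBBBBB
BBBBBB
BBBBBB
GGGBBB
GGGBBB
GGGYYY
After op 2 fill(6,2,B) [9 cells changed]:
BRBBBB
BBBBBB
BBBBYB
BBBBBB
BBBBBB
BBBBBB
BBBBBB
BBBBBB
BBBYYY
After op 3 paint(1,0,B):
BRBBBB
BBBBBB
BBBBYB
BBBBBB
BBBBBB
BBBBBB
BBBBBB
BBBBBB
BBBYYY
After op 4 fill(2,4,B) [1 cells changed]:
BRBBBB
BBBBBB
BBBBBB
BBBBBB
BBBBBB
BBBBBB
BBBBBB
BBBBBB
BBBYYY

Answer: 1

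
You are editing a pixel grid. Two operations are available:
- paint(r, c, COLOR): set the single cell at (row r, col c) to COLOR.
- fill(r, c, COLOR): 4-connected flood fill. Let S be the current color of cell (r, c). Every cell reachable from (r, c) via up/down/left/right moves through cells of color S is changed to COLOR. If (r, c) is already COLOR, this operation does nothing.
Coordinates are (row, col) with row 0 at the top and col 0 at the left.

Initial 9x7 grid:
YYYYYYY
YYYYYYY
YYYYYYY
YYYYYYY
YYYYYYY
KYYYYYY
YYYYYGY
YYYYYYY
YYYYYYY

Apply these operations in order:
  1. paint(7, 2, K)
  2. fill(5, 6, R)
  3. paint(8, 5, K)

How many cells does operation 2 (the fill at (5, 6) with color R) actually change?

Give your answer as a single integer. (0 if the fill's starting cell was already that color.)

After op 1 paint(7,2,K):
YYYYYYY
YYYYYYY
YYYYYYY
YYYYYYY
YYYYYYY
KYYYYYY
YYYYYGY
YYKYYYY
YYYYYYY
After op 2 fill(5,6,R) [60 cells changed]:
RRRRRRR
RRRRRRR
RRRRRRR
RRRRRRR
RRRRRRR
KRRRRRR
RRRRRGR
RRKRRRR
RRRRRRR

Answer: 60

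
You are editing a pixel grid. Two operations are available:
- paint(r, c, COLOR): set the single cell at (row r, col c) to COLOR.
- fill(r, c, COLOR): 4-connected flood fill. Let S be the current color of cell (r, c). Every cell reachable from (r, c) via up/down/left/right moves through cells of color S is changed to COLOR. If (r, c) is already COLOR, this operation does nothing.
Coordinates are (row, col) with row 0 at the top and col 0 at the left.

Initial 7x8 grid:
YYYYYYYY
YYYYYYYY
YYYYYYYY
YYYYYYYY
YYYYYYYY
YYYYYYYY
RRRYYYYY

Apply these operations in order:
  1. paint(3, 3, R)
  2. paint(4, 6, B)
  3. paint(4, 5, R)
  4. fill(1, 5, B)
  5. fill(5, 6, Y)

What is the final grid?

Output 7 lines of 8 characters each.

After op 1 paint(3,3,R):
YYYYYYYY
YYYYYYYY
YYYYYYYY
YYYRYYYY
YYYYYYYY
YYYYYYYY
RRRYYYYY
After op 2 paint(4,6,B):
YYYYYYYY
YYYYYYYY
YYYYYYYY
YYYRYYYY
YYYYYYBY
YYYYYYYY
RRRYYYYY
After op 3 paint(4,5,R):
YYYYYYYY
YYYYYYYY
YYYYYYYY
YYYRYYYY
YYYYYRBY
YYYYYYYY
RRRYYYYY
After op 4 fill(1,5,B) [50 cells changed]:
BBBBBBBB
BBBBBBBB
BBBBBBBB
BBBRBBBB
BBBBBRBB
BBBBBBBB
RRRBBBBB
After op 5 fill(5,6,Y) [51 cells changed]:
YYYYYYYY
YYYYYYYY
YYYYYYYY
YYYRYYYY
YYYYYRYY
YYYYYYYY
RRRYYYYY

Answer: YYYYYYYY
YYYYYYYY
YYYYYYYY
YYYRYYYY
YYYYYRYY
YYYYYYYY
RRRYYYYY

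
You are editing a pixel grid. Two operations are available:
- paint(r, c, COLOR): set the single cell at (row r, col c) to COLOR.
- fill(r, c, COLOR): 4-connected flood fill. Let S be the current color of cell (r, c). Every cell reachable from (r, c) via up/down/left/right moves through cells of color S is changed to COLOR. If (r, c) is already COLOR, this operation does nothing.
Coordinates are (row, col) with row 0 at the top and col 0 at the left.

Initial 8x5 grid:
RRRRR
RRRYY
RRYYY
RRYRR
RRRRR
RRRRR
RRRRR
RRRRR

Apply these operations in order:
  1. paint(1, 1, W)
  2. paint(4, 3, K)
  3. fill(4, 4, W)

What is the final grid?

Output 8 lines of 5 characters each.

Answer: WWWWW
WWWYY
WWYYY
WWYWW
WWWKW
WWWWW
WWWWW
WWWWW

Derivation:
After op 1 paint(1,1,W):
RRRRR
RWRYY
RRYYY
RRYRR
RRRRR
RRRRR
RRRRR
RRRRR
After op 2 paint(4,3,K):
RRRRR
RWRYY
RRYYY
RRYRR
RRRKR
RRRRR
RRRRR
RRRRR
After op 3 fill(4,4,W) [32 cells changed]:
WWWWW
WWWYY
WWYYY
WWYWW
WWWKW
WWWWW
WWWWW
WWWWW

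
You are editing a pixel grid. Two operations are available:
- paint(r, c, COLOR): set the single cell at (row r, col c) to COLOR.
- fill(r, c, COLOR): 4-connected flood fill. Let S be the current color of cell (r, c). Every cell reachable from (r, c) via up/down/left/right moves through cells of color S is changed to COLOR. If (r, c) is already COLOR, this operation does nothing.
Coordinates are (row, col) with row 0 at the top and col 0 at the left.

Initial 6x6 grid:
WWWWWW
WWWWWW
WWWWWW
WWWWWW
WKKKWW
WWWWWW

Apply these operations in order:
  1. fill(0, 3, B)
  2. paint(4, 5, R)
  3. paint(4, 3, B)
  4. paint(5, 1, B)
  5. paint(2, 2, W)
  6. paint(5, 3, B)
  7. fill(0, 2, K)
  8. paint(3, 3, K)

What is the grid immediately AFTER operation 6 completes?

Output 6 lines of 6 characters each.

After op 1 fill(0,3,B) [33 cells changed]:
BBBBBB
BBBBBB
BBBBBB
BBBBBB
BKKKBB
BBBBBB
After op 2 paint(4,5,R):
BBBBBB
BBBBBB
BBBBBB
BBBBBB
BKKKBR
BBBBBB
After op 3 paint(4,3,B):
BBBBBB
BBBBBB
BBBBBB
BBBBBB
BKKBBR
BBBBBB
After op 4 paint(5,1,B):
BBBBBB
BBBBBB
BBBBBB
BBBBBB
BKKBBR
BBBBBB
After op 5 paint(2,2,W):
BBBBBB
BBBBBB
BBWBBB
BBBBBB
BKKBBR
BBBBBB
After op 6 paint(5,3,B):
BBBBBB
BBBBBB
BBWBBB
BBBBBB
BKKBBR
BBBBBB

Answer: BBBBBB
BBBBBB
BBWBBB
BBBBBB
BKKBBR
BBBBBB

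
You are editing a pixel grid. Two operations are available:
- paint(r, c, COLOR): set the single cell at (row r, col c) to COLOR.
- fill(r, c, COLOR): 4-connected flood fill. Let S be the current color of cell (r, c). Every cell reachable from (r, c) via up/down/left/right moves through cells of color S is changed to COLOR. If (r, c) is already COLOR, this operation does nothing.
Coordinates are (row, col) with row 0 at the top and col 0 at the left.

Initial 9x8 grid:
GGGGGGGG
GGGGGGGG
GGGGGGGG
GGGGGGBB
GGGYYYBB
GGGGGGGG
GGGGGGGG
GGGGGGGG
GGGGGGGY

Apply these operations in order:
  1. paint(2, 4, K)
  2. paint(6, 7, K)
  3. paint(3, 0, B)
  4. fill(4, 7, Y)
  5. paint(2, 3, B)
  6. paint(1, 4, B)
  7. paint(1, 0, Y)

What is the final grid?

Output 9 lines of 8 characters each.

Answer: GGGGGGGG
YGGGBGGG
GGGBKGGG
BGGGGGYY
GGGYYYYY
GGGGGGGG
GGGGGGGK
GGGGGGGG
GGGGGGGY

Derivation:
After op 1 paint(2,4,K):
GGGGGGGG
GGGGGGGG
GGGGKGGG
GGGGGGBB
GGGYYYBB
GGGGGGGG
GGGGGGGG
GGGGGGGG
GGGGGGGY
After op 2 paint(6,7,K):
GGGGGGGG
GGGGGGGG
GGGGKGGG
GGGGGGBB
GGGYYYBB
GGGGGGGG
GGGGGGGK
GGGGGGGG
GGGGGGGY
After op 3 paint(3,0,B):
GGGGGGGG
GGGGGGGG
GGGGKGGG
BGGGGGBB
GGGYYYBB
GGGGGGGG
GGGGGGGK
GGGGGGGG
GGGGGGGY
After op 4 fill(4,7,Y) [4 cells changed]:
GGGGGGGG
GGGGGGGG
GGGGKGGG
BGGGGGYY
GGGYYYYY
GGGGGGGG
GGGGGGGK
GGGGGGGG
GGGGGGGY
After op 5 paint(2,3,B):
GGGGGGGG
GGGGGGGG
GGGBKGGG
BGGGGGYY
GGGYYYYY
GGGGGGGG
GGGGGGGK
GGGGGGGG
GGGGGGGY
After op 6 paint(1,4,B):
GGGGGGGG
GGGGBGGG
GGGBKGGG
BGGGGGYY
GGGYYYYY
GGGGGGGG
GGGGGGGK
GGGGGGGG
GGGGGGGY
After op 7 paint(1,0,Y):
GGGGGGGG
YGGGBGGG
GGGBKGGG
BGGGGGYY
GGGYYYYY
GGGGGGGG
GGGGGGGK
GGGGGGGG
GGGGGGGY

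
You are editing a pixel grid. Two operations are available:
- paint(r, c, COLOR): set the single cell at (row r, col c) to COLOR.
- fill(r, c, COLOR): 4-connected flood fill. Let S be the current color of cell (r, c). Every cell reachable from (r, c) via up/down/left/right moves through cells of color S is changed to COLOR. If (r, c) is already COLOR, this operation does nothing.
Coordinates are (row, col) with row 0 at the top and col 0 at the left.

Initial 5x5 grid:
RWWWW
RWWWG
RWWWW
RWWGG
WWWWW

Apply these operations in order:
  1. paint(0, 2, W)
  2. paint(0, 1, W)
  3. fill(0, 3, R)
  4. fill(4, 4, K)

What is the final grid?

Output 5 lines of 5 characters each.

Answer: KKKKK
KKKKG
KKKKK
KKKGG
KKKKK

Derivation:
After op 1 paint(0,2,W):
RWWWW
RWWWG
RWWWW
RWWGG
WWWWW
After op 2 paint(0,1,W):
RWWWW
RWWWG
RWWWW
RWWGG
WWWWW
After op 3 fill(0,3,R) [18 cells changed]:
RRRRR
RRRRG
RRRRR
RRRGG
RRRRR
After op 4 fill(4,4,K) [22 cells changed]:
KKKKK
KKKKG
KKKKK
KKKGG
KKKKK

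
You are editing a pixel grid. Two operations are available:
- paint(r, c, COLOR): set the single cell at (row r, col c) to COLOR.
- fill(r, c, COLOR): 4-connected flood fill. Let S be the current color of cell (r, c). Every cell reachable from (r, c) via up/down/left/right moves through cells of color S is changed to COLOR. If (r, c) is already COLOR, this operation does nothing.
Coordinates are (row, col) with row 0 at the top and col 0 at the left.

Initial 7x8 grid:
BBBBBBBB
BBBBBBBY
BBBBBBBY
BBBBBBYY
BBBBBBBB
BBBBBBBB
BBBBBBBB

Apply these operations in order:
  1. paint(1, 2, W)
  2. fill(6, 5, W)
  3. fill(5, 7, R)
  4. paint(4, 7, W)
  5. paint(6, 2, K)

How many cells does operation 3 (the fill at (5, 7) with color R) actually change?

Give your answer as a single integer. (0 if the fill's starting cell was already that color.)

Answer: 52

Derivation:
After op 1 paint(1,2,W):
BBBBBBBB
BBWBBBBY
BBBBBBBY
BBBBBBYY
BBBBBBBB
BBBBBBBB
BBBBBBBB
After op 2 fill(6,5,W) [51 cells changed]:
WWWWWWWW
WWWWWWWY
WWWWWWWY
WWWWWWYY
WWWWWWWW
WWWWWWWW
WWWWWWWW
After op 3 fill(5,7,R) [52 cells changed]:
RRRRRRRR
RRRRRRRY
RRRRRRRY
RRRRRRYY
RRRRRRRR
RRRRRRRR
RRRRRRRR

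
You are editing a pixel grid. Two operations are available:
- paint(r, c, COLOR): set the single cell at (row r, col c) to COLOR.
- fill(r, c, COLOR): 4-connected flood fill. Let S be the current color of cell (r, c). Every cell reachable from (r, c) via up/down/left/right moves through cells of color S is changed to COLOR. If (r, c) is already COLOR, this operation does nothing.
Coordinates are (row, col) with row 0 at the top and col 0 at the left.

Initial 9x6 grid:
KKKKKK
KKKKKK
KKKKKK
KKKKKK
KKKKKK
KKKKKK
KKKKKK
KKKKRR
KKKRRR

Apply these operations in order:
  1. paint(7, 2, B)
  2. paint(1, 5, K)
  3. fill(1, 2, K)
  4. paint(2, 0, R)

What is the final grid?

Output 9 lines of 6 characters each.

Answer: KKKKKK
KKKKKK
RKKKKK
KKKKKK
KKKKKK
KKKKKK
KKKKKK
KKBKRR
KKKRRR

Derivation:
After op 1 paint(7,2,B):
KKKKKK
KKKKKK
KKKKKK
KKKKKK
KKKKKK
KKKKKK
KKKKKK
KKBKRR
KKKRRR
After op 2 paint(1,5,K):
KKKKKK
KKKKKK
KKKKKK
KKKKKK
KKKKKK
KKKKKK
KKKKKK
KKBKRR
KKKRRR
After op 3 fill(1,2,K) [0 cells changed]:
KKKKKK
KKKKKK
KKKKKK
KKKKKK
KKKKKK
KKKKKK
KKKKKK
KKBKRR
KKKRRR
After op 4 paint(2,0,R):
KKKKKK
KKKKKK
RKKKKK
KKKKKK
KKKKKK
KKKKKK
KKKKKK
KKBKRR
KKKRRR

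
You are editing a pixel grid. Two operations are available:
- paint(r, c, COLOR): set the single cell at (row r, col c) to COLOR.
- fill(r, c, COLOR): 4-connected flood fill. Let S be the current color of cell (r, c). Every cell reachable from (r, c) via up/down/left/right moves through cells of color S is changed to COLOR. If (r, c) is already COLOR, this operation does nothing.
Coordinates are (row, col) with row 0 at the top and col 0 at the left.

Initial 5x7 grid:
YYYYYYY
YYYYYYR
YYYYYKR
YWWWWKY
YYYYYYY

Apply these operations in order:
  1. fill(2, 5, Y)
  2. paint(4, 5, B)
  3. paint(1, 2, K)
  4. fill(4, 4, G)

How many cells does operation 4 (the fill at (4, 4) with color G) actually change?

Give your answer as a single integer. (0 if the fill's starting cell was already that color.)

After op 1 fill(2,5,Y) [2 cells changed]:
YYYYYYY
YYYYYYR
YYYYYYR
YWWWWYY
YYYYYYY
After op 2 paint(4,5,B):
YYYYYYY
YYYYYYR
YYYYYYR
YWWWWYY
YYYYYBY
After op 3 paint(1,2,K):
YYYYYYY
YYKYYYR
YYYYYYR
YWWWWYY
YYYYYBY
After op 4 fill(4,4,G) [27 cells changed]:
GGGGGGG
GGKGGGR
GGGGGGR
GWWWWGG
GGGGGBG

Answer: 27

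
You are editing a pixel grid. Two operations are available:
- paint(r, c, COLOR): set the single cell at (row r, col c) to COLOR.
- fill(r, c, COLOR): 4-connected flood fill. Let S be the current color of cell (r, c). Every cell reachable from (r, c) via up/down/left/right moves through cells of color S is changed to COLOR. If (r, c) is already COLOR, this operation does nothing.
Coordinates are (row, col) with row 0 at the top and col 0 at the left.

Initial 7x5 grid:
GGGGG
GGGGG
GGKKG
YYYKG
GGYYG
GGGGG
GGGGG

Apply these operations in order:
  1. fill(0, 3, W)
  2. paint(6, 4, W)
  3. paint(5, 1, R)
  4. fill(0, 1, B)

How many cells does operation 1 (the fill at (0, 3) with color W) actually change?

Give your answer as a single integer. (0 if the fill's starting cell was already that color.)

After op 1 fill(0,3,W) [27 cells changed]:
WWWWW
WWWWW
WWKKW
YYYKW
WWYYW
WWWWW
WWWWW

Answer: 27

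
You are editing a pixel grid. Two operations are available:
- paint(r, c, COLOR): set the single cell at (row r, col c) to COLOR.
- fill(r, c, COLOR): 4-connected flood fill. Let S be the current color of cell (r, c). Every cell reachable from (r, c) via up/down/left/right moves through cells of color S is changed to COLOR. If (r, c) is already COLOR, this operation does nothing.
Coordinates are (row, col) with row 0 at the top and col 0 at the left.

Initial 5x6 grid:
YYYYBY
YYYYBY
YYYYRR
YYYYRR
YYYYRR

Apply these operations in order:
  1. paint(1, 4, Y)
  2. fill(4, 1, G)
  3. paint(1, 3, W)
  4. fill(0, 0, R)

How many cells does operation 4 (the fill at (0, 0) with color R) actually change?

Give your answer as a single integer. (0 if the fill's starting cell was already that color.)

After op 1 paint(1,4,Y):
YYYYBY
YYYYYY
YYYYRR
YYYYRR
YYYYRR
After op 2 fill(4,1,G) [23 cells changed]:
GGGGBG
GGGGGG
GGGGRR
GGGGRR
GGGGRR
After op 3 paint(1,3,W):
GGGGBG
GGGWGG
GGGGRR
GGGGRR
GGGGRR
After op 4 fill(0,0,R) [19 cells changed]:
RRRRBG
RRRWGG
RRRRRR
RRRRRR
RRRRRR

Answer: 19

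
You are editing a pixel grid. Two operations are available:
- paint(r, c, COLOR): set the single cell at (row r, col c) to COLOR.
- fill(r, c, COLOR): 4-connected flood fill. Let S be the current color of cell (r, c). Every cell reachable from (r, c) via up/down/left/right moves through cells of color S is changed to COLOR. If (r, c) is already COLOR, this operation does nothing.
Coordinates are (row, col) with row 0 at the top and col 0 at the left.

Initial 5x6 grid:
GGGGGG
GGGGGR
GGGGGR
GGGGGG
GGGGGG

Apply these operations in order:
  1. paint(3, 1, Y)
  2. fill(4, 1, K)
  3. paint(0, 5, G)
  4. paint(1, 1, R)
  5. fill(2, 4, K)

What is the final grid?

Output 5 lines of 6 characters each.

Answer: KKKKKG
KRKKKR
KKKKKR
KYKKKK
KKKKKK

Derivation:
After op 1 paint(3,1,Y):
GGGGGG
GGGGGR
GGGGGR
GYGGGG
GGGGGG
After op 2 fill(4,1,K) [27 cells changed]:
KKKKKK
KKKKKR
KKKKKR
KYKKKK
KKKKKK
After op 3 paint(0,5,G):
KKKKKG
KKKKKR
KKKKKR
KYKKKK
KKKKKK
After op 4 paint(1,1,R):
KKKKKG
KRKKKR
KKKKKR
KYKKKK
KKKKKK
After op 5 fill(2,4,K) [0 cells changed]:
KKKKKG
KRKKKR
KKKKKR
KYKKKK
KKKKKK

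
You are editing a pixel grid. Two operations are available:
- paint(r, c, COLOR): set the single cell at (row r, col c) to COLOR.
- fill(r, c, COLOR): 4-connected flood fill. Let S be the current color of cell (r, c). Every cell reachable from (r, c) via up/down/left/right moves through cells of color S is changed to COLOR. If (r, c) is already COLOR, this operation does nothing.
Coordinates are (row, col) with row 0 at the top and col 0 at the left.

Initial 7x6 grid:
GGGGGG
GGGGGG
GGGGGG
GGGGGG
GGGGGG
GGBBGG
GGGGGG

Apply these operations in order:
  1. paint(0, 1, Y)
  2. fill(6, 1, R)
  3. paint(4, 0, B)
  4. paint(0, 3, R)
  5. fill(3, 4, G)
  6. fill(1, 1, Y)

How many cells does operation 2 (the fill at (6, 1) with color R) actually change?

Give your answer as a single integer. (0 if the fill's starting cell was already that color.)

After op 1 paint(0,1,Y):
GYGGGG
GGGGGG
GGGGGG
GGGGGG
GGGGGG
GGBBGG
GGGGGG
After op 2 fill(6,1,R) [39 cells changed]:
RYRRRR
RRRRRR
RRRRRR
RRRRRR
RRRRRR
RRBBRR
RRRRRR

Answer: 39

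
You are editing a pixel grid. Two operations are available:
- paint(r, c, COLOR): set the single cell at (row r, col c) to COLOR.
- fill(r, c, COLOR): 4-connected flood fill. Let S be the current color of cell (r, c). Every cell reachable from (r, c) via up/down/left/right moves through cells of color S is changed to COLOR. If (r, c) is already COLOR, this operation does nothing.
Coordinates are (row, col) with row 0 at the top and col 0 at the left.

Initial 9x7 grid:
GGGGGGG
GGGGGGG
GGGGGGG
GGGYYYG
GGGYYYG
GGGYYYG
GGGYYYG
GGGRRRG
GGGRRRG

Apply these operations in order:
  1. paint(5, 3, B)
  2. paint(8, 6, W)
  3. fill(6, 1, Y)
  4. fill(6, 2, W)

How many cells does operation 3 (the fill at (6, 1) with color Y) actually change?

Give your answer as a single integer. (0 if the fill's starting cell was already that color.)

Answer: 44

Derivation:
After op 1 paint(5,3,B):
GGGGGGG
GGGGGGG
GGGGGGG
GGGYYYG
GGGYYYG
GGGBYYG
GGGYYYG
GGGRRRG
GGGRRRG
After op 2 paint(8,6,W):
GGGGGGG
GGGGGGG
GGGGGGG
GGGYYYG
GGGYYYG
GGGBYYG
GGGYYYG
GGGRRRG
GGGRRRW
After op 3 fill(6,1,Y) [44 cells changed]:
YYYYYYY
YYYYYYY
YYYYYYY
YYYYYYY
YYYYYYY
YYYBYYY
YYYYYYY
YYYRRRY
YYYRRRW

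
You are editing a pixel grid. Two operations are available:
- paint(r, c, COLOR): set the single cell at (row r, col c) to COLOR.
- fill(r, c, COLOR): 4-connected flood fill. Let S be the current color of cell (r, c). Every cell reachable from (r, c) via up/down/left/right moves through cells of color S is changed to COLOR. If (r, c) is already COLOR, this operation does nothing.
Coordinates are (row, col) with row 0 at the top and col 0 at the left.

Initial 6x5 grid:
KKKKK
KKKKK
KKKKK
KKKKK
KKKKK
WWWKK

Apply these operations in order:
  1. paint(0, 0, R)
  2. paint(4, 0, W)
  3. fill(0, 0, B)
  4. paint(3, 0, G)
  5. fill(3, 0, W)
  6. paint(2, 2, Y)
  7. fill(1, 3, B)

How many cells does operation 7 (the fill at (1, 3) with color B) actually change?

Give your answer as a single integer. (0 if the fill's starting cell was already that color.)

After op 1 paint(0,0,R):
RKKKK
KKKKK
KKKKK
KKKKK
KKKKK
WWWKK
After op 2 paint(4,0,W):
RKKKK
KKKKK
KKKKK
KKKKK
WKKKK
WWWKK
After op 3 fill(0,0,B) [1 cells changed]:
BKKKK
KKKKK
KKKKK
KKKKK
WKKKK
WWWKK
After op 4 paint(3,0,G):
BKKKK
KKKKK
KKKKK
GKKKK
WKKKK
WWWKK
After op 5 fill(3,0,W) [1 cells changed]:
BKKKK
KKKKK
KKKKK
WKKKK
WKKKK
WWWKK
After op 6 paint(2,2,Y):
BKKKK
KKKKK
KKYKK
WKKKK
WKKKK
WWWKK
After op 7 fill(1,3,B) [23 cells changed]:
BBBBB
BBBBB
BBYBB
WBBBB
WBBBB
WWWBB

Answer: 23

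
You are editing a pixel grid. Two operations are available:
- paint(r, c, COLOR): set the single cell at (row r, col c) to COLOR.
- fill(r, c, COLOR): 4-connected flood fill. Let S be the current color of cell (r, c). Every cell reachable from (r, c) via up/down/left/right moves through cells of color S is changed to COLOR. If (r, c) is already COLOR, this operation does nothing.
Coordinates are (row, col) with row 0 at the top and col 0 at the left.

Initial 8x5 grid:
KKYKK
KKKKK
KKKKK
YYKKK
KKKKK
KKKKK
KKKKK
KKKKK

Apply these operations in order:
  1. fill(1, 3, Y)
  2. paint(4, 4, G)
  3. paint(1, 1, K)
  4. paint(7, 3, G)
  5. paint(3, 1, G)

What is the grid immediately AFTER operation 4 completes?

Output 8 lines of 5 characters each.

Answer: YYYYY
YKYYY
YYYYY
YYYYY
YYYYG
YYYYY
YYYYY
YYYGY

Derivation:
After op 1 fill(1,3,Y) [37 cells changed]:
YYYYY
YYYYY
YYYYY
YYYYY
YYYYY
YYYYY
YYYYY
YYYYY
After op 2 paint(4,4,G):
YYYYY
YYYYY
YYYYY
YYYYY
YYYYG
YYYYY
YYYYY
YYYYY
After op 3 paint(1,1,K):
YYYYY
YKYYY
YYYYY
YYYYY
YYYYG
YYYYY
YYYYY
YYYYY
After op 4 paint(7,3,G):
YYYYY
YKYYY
YYYYY
YYYYY
YYYYG
YYYYY
YYYYY
YYYGY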